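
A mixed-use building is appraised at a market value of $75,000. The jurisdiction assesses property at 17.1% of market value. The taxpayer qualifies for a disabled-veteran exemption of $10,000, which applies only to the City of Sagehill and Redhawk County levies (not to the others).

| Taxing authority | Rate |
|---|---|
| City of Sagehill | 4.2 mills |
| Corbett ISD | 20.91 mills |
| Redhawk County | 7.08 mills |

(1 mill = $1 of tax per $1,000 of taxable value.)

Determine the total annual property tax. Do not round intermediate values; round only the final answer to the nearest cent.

$300.04

Assessed value = $75,000 × 0.171 = $12,825
City of Sagehill: ($12,825 − $10,000) × 0.0042 = $2,825 × 0.0042 = $11.865
Corbett ISD: $12,825 × 0.02091 = $268.17075
Redhawk County: ($12,825 − $10,000) × 0.00708 = $2,825 × 0.00708 = $20.001
Total = $300.03675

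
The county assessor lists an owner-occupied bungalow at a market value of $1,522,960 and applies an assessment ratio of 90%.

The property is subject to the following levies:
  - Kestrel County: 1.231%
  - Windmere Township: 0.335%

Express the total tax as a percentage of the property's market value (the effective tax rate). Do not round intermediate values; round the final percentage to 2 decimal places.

Assessed value = $1,522,960 × 0.9 = $1,370,664
Kestrel County: $1,370,664 × 0.01231 = $16,872.87384
Windmere Township: $1,370,664 × 0.00335 = $4,591.7244
Total tax = $21,464.59824
Effective rate = $21,464.59824 ÷ $1,522,960 = 1.41% of market value

1.41%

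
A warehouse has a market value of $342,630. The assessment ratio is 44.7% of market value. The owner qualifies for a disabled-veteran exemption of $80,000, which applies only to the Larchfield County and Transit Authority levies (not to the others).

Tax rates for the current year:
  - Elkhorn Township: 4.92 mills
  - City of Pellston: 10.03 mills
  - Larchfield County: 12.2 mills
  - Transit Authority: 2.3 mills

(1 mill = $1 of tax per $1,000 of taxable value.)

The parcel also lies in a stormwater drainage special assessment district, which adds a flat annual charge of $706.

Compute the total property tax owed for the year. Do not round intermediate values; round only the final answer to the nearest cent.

Assessed value = $342,630 × 0.447 = $153,155.61
Elkhorn Township: $153,155.61 × 0.00492 = $753.5256012
City of Pellston: $153,155.61 × 0.01003 = $1,536.1507683
Larchfield County: ($153,155.61 − $80,000) × 0.0122 = $73,155.61 × 0.0122 = $892.498442
Transit Authority: ($153,155.61 − $80,000) × 0.0023 = $73,155.61 × 0.0023 = $168.257903
Levies subtotal = $3,350.4327145
Total = $3,350.4327145 + $706 = $4,056.4327145

$4,056.43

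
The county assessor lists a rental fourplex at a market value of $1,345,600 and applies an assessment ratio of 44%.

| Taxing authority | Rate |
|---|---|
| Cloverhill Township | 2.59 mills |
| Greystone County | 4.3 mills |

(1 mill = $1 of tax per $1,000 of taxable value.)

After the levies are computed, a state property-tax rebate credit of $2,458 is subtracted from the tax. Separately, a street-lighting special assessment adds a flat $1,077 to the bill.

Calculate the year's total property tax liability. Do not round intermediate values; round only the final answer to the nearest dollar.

Assessed value = $1,345,600 × 0.44 = $592,064
Cloverhill Township: $592,064 × 0.00259 = $1,533.44576
Greystone County: $592,064 × 0.0043 = $2,545.8752
Levies subtotal = $4,079.32096
After credit = $4,079.32096 − $2,458 = $1,621.32096
Total = $1,621.32096 + $1,077 = $2,698.32096

$2,698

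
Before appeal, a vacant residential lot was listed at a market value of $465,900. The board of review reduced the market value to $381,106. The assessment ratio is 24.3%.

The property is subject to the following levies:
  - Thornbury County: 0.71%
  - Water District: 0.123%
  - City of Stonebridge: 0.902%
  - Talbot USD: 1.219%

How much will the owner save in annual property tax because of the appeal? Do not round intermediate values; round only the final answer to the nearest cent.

Old assessed value = $465,900 × 0.243 = $113,213.7
New assessed value = $381,106 × 0.243 = $92,608.758
Combined rate = 0.0071 + 0.00123 + 0.00902 + 0.01219 = 0.02954
Old tax = $113,213.7 × 0.02954 = $3,344.332698
New tax = $92,608.758 × 0.02954 = $2,735.66271132
Reduction = $3,344.332698 − $2,735.66271132 = $608.66998668

$608.67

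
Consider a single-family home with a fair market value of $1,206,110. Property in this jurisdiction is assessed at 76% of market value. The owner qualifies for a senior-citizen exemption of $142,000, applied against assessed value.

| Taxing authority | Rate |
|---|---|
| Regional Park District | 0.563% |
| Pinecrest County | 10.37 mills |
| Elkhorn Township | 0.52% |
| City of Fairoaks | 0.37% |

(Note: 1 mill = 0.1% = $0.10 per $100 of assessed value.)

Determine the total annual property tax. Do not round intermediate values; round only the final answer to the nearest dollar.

Assessed value = $1,206,110 × 0.76 = $916,643.6
Taxable value = $916,643.6 − $142,000 = $774,643.6
Regional Park District: $774,643.6 × 0.00563 = $4,361.243468
Pinecrest County: $774,643.6 × 0.01037 = $8,033.054132
Elkhorn Township: $774,643.6 × 0.0052 = $4,028.14672
City of Fairoaks: $774,643.6 × 0.0037 = $2,866.18132
Total = $19,288.62564

$19,289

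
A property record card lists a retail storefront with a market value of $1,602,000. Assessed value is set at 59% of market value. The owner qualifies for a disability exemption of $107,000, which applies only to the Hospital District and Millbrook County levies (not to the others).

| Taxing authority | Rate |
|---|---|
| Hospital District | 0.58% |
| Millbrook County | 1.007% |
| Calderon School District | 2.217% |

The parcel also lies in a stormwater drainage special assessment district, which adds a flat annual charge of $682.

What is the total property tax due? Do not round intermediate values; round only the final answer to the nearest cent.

$34,938.56

Assessed value = $1,602,000 × 0.59 = $945,180
Hospital District: ($945,180 − $107,000) × 0.0058 = $838,180 × 0.0058 = $4,861.444
Millbrook County: ($945,180 − $107,000) × 0.01007 = $838,180 × 0.01007 = $8,440.4726
Calderon School District: $945,180 × 0.02217 = $20,954.6406
Levies subtotal = $34,256.5572
Total = $34,256.5572 + $682 = $34,938.5572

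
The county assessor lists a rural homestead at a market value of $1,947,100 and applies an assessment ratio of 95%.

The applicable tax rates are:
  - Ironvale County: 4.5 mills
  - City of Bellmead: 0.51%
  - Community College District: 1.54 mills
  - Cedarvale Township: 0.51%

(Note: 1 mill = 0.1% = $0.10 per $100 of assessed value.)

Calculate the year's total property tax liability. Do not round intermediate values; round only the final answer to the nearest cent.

$30,039.86

Assessed value = $1,947,100 × 0.95 = $1,849,745
Ironvale County: $1,849,745 × 0.0045 = $8,323.8525
City of Bellmead: $1,849,745 × 0.0051 = $9,433.6995
Community College District: $1,849,745 × 0.00154 = $2,848.6073
Cedarvale Township: $1,849,745 × 0.0051 = $9,433.6995
Total = $30,039.8588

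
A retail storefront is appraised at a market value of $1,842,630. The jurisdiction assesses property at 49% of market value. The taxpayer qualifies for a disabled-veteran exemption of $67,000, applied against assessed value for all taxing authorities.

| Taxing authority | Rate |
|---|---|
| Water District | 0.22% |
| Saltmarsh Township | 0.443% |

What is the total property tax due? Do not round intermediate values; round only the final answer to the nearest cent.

$5,541.94

Assessed value = $1,842,630 × 0.49 = $902,888.7
Taxable value = $902,888.7 − $67,000 = $835,888.7
Water District: $835,888.7 × 0.0022 = $1,838.95514
Saltmarsh Township: $835,888.7 × 0.00443 = $3,702.986941
Total = $1,838.95514 + $3,702.986941 = $5,541.942081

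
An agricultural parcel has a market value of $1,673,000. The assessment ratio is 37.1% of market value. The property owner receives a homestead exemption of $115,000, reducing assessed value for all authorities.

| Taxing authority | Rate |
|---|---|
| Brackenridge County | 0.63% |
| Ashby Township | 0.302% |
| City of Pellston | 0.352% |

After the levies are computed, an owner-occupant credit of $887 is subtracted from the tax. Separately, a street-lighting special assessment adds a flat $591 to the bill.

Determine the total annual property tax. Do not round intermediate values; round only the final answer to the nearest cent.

$6,196.97

Assessed value = $1,673,000 × 0.371 = $620,683
Taxable value = $620,683 − $115,000 = $505,683
Brackenridge County: $505,683 × 0.0063 = $3,185.8029
Ashby Township: $505,683 × 0.00302 = $1,527.16266
City of Pellston: $505,683 × 0.00352 = $1,780.00416
Levies subtotal = $6,492.96972
After credit = $6,492.96972 − $887 = $5,605.96972
Total = $5,605.96972 + $591 = $6,196.96972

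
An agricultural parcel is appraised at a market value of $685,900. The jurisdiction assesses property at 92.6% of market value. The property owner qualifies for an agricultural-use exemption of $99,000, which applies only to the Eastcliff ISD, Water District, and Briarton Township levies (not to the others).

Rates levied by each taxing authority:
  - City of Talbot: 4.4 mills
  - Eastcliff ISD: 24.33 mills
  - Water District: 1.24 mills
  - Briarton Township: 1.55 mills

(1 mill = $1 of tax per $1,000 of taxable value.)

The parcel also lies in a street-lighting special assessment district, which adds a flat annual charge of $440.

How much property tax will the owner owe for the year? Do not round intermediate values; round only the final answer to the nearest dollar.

Assessed value = $685,900 × 0.926 = $635,143.4
City of Talbot: $635,143.4 × 0.0044 = $2,794.63096
Eastcliff ISD: ($635,143.4 − $99,000) × 0.02433 = $536,143.4 × 0.02433 = $13,044.368922
Water District: ($635,143.4 − $99,000) × 0.00124 = $536,143.4 × 0.00124 = $664.817816
Briarton Township: ($635,143.4 − $99,000) × 0.00155 = $536,143.4 × 0.00155 = $831.02227
Levies subtotal = $17,334.839968
Total = $17,334.839968 + $440 = $17,774.839968

$17,775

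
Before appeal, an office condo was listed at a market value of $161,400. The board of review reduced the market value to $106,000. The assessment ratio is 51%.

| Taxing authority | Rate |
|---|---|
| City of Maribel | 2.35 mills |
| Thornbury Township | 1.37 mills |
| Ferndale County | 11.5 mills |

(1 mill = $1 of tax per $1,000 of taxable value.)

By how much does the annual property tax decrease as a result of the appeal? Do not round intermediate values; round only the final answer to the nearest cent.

Old assessed value = $161,400 × 0.51 = $82,314
New assessed value = $106,000 × 0.51 = $54,060
Combined rate = 0.00235 + 0.00137 + 0.0115 = 0.01522
Old tax = $82,314 × 0.01522 = $1,252.81908
New tax = $54,060 × 0.01522 = $822.7932
Reduction = $1,252.81908 − $822.7932 = $430.02588

$430.03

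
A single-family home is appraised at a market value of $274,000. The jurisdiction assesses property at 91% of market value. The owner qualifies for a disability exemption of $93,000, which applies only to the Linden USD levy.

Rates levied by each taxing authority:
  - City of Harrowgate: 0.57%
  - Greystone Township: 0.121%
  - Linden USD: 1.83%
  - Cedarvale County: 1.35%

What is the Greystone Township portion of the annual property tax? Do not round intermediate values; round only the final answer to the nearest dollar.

$302

Assessed value = $274,000 × 0.91 = $249,340
Greystone Township taxable value = $249,340 (exemption does not apply)
Greystone Township levy = $249,340 × 0.00121 = $301.7014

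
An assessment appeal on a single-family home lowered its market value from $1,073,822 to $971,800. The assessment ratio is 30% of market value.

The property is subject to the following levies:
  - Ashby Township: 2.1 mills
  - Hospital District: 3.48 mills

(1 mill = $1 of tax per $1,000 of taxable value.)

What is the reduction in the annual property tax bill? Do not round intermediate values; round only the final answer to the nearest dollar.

$171

Old assessed value = $1,073,822 × 0.3 = $322,146.6
New assessed value = $971,800 × 0.3 = $291,540
Combined rate = 0.0021 + 0.00348 = 0.00558
Old tax = $322,146.6 × 0.00558 = $1,797.578028
New tax = $291,540 × 0.00558 = $1,626.7932
Reduction = $1,797.578028 − $1,626.7932 = $170.784828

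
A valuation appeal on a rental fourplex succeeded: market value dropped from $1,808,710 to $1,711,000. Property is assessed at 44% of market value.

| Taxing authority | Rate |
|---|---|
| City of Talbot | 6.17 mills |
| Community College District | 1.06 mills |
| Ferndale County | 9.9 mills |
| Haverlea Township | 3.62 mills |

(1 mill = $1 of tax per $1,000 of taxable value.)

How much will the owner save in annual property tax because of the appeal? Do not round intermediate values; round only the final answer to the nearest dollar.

Old assessed value = $1,808,710 × 0.44 = $795,832.4
New assessed value = $1,711,000 × 0.44 = $752,840
Combined rate = 0.00617 + 0.00106 + 0.0099 + 0.00362 = 0.02075
Old tax = $795,832.4 × 0.02075 = $16,513.5223
New tax = $752,840 × 0.02075 = $15,621.43
Reduction = $16,513.5223 − $15,621.43 = $892.0923

$892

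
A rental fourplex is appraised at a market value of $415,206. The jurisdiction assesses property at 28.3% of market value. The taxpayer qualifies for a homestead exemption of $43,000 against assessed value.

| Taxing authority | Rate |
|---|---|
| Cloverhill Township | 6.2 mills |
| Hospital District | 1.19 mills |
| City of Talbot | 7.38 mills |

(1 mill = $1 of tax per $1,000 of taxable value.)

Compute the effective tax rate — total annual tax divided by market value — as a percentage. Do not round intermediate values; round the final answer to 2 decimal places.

Assessed value = $415,206 × 0.283 = $117,503.298
Taxable value = $117,503.298 − $43,000 = $74,503.298
Cloverhill Township: $74,503.298 × 0.0062 = $461.9204476
Hospital District: $74,503.298 × 0.00119 = $88.65892462
City of Talbot: $74,503.298 × 0.00738 = $549.83433924
Total tax = $1,100.41371146
Effective rate = $1,100.41371146 ÷ $415,206 = 0.27% of market value

0.27%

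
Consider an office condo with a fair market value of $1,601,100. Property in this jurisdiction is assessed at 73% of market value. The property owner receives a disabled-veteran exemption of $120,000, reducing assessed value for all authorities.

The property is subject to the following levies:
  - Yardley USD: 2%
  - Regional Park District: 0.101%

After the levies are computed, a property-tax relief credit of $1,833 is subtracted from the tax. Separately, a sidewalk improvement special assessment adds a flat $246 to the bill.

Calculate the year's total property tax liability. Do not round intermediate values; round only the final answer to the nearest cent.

Assessed value = $1,601,100 × 0.73 = $1,168,803
Taxable value = $1,168,803 − $120,000 = $1,048,803
Yardley USD: $1,048,803 × 0.02 = $20,976.06
Regional Park District: $1,048,803 × 0.00101 = $1,059.29103
Levies subtotal = $22,035.35103
After credit = $22,035.35103 − $1,833 = $20,202.35103
Total = $20,202.35103 + $246 = $20,448.35103

$20,448.35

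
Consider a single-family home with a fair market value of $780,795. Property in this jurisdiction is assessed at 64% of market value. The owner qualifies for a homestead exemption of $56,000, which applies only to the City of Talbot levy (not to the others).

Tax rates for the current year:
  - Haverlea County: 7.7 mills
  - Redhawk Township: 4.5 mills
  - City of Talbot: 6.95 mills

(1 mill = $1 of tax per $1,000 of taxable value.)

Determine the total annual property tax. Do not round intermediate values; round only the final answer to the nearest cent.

$9,180.22

Assessed value = $780,795 × 0.64 = $499,708.8
Haverlea County: $499,708.8 × 0.0077 = $3,847.75776
Redhawk Township: $499,708.8 × 0.0045 = $2,248.6896
City of Talbot: ($499,708.8 − $56,000) × 0.00695 = $443,708.8 × 0.00695 = $3,083.77616
Total = $9,180.22352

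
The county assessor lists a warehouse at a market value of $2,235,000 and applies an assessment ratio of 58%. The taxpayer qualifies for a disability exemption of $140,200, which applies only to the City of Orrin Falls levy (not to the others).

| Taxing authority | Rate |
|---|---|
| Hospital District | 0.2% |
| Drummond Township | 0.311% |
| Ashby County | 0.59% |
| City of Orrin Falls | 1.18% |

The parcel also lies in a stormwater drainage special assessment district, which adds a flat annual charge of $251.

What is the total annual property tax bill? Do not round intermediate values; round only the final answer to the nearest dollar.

Assessed value = $2,235,000 × 0.58 = $1,296,300
Hospital District: $1,296,300 × 0.002 = $2,592.6
Drummond Township: $1,296,300 × 0.00311 = $4,031.493
Ashby County: $1,296,300 × 0.0059 = $7,648.17
City of Orrin Falls: ($1,296,300 − $140,200) × 0.0118 = $1,156,100 × 0.0118 = $13,641.98
Levies subtotal = $27,914.243
Total = $27,914.243 + $251 = $28,165.243

$28,165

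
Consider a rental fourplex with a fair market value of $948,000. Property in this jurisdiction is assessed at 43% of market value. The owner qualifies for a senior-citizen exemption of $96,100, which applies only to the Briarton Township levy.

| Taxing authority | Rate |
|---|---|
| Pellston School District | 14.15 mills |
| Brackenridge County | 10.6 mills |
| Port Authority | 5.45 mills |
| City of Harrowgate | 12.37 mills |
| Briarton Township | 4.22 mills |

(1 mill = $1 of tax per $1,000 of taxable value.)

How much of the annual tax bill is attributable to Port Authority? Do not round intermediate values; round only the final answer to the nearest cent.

Assessed value = $948,000 × 0.43 = $407,640
Port Authority taxable value = $407,640 (exemption does not apply)
Port Authority levy = $407,640 × 0.00545 = $2,221.638

$2,221.64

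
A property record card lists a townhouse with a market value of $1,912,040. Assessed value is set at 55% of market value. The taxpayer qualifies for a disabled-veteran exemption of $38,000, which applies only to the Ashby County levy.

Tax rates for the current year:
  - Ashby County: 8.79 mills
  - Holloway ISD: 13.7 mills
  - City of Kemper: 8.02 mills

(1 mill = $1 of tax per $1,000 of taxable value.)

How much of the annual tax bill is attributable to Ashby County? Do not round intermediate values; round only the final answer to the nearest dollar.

$8,910

Assessed value = $1,912,040 × 0.55 = $1,051,622
Ashby County taxable value = $1,051,622 − $38,000 = $1,013,622
Ashby County levy = $1,013,622 × 0.00879 = $8,909.73738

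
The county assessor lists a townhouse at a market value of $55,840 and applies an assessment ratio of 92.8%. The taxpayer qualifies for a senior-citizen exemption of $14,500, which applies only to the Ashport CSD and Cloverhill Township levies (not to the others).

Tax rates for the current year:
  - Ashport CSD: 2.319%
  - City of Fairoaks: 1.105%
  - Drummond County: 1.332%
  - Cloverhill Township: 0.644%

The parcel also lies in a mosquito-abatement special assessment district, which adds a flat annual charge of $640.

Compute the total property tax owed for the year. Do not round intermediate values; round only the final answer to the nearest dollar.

Assessed value = $55,840 × 0.928 = $51,819.52
Ashport CSD: ($51,819.52 − $14,500) × 0.02319 = $37,319.52 × 0.02319 = $865.4396688
City of Fairoaks: $51,819.52 × 0.01105 = $572.605696
Drummond County: $51,819.52 × 0.01332 = $690.2360064
Cloverhill Township: ($51,819.52 − $14,500) × 0.00644 = $37,319.52 × 0.00644 = $240.3377088
Levies subtotal = $2,368.61908
Total = $2,368.61908 + $640 = $3,008.61908

$3,009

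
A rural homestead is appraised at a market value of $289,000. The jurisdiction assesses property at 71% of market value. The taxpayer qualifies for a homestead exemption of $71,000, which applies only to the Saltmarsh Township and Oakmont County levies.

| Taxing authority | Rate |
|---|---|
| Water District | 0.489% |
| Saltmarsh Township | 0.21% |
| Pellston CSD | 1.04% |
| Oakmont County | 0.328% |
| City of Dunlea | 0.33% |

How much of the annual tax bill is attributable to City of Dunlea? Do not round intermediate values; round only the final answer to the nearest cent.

$677.13

Assessed value = $289,000 × 0.71 = $205,190
City of Dunlea taxable value = $205,190 (exemption does not apply)
City of Dunlea levy = $205,190 × 0.0033 = $677.127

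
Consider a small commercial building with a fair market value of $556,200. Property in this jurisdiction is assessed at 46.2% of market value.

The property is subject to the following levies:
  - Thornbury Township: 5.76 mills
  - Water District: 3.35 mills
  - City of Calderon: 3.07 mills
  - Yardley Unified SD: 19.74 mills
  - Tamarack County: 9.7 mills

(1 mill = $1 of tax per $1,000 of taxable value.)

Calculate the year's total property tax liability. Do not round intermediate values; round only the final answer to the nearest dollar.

Assessed value = $556,200 × 0.462 = $256,964.4
Thornbury Township: $256,964.4 × 0.00576 = $1,480.114944
Water District: $256,964.4 × 0.00335 = $860.83074
City of Calderon: $256,964.4 × 0.00307 = $788.880708
Yardley Unified SD: $256,964.4 × 0.01974 = $5,072.477256
Tamarack County: $256,964.4 × 0.0097 = $2,492.55468
Total = $1,480.114944 + $860.83074 + $788.880708 + $5,072.477256 + $2,492.55468 = $10,694.858328

$10,695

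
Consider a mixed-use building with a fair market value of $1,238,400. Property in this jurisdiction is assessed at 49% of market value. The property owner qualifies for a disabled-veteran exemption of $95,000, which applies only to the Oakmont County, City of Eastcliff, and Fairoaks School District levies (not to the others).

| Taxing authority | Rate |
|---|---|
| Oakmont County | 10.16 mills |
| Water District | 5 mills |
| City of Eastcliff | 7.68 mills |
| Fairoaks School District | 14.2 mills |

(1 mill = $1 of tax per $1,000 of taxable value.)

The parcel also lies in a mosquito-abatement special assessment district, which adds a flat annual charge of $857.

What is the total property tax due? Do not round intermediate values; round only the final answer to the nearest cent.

$20,289.66

Assessed value = $1,238,400 × 0.49 = $606,816
Oakmont County: ($606,816 − $95,000) × 0.01016 = $511,816 × 0.01016 = $5,200.05056
Water District: $606,816 × 0.005 = $3,034.08
City of Eastcliff: ($606,816 − $95,000) × 0.00768 = $511,816 × 0.00768 = $3,930.74688
Fairoaks School District: ($606,816 − $95,000) × 0.0142 = $511,816 × 0.0142 = $7,267.7872
Levies subtotal = $19,432.66464
Total = $19,432.66464 + $857 = $20,289.66464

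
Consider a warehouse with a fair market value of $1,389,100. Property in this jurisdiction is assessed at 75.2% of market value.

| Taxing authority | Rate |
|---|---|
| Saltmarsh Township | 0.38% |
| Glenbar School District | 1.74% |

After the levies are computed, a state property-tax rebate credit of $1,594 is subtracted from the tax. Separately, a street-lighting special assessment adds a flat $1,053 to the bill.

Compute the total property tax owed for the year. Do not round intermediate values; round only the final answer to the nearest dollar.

$21,605

Assessed value = $1,389,100 × 0.752 = $1,044,603.2
Saltmarsh Township: $1,044,603.2 × 0.0038 = $3,969.49216
Glenbar School District: $1,044,603.2 × 0.0174 = $18,176.09568
Levies subtotal = $22,145.58784
After credit = $22,145.58784 − $1,594 = $20,551.58784
Total = $20,551.58784 + $1,053 = $21,604.58784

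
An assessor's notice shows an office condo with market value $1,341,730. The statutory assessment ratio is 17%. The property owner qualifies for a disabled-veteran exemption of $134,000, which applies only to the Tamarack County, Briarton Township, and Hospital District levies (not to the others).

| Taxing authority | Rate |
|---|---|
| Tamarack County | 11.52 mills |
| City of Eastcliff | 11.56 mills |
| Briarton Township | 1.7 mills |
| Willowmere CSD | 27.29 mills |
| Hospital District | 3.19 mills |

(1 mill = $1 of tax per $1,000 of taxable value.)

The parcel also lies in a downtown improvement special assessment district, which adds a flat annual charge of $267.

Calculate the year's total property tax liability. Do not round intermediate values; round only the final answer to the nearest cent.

Assessed value = $1,341,730 × 0.17 = $228,094.1
Tamarack County: ($228,094.1 − $134,000) × 0.01152 = $94,094.1 × 0.01152 = $1,083.964032
City of Eastcliff: $228,094.1 × 0.01156 = $2,636.767796
Briarton Township: ($228,094.1 − $134,000) × 0.0017 = $94,094.1 × 0.0017 = $159.95997
Willowmere CSD: $228,094.1 × 0.02729 = $6,224.687989
Hospital District: ($228,094.1 − $134,000) × 0.00319 = $94,094.1 × 0.00319 = $300.160179
Levies subtotal = $10,405.539966
Total = $10,405.539966 + $267 = $10,672.539966

$10,672.54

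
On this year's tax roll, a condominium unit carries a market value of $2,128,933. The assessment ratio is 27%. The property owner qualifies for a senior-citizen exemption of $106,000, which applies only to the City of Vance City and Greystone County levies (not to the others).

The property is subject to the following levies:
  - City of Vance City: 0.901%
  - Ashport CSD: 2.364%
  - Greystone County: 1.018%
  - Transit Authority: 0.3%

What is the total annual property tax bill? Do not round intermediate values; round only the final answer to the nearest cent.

Assessed value = $2,128,933 × 0.27 = $574,811.91
City of Vance City: ($574,811.91 − $106,000) × 0.00901 = $468,811.91 × 0.00901 = $4,223.9953091
Ashport CSD: $574,811.91 × 0.02364 = $13,588.5535524
Greystone County: ($574,811.91 − $106,000) × 0.01018 = $468,811.91 × 0.01018 = $4,772.5052438
Transit Authority: $574,811.91 × 0.003 = $1,724.43573
Total = $24,309.4898353

$24,309.49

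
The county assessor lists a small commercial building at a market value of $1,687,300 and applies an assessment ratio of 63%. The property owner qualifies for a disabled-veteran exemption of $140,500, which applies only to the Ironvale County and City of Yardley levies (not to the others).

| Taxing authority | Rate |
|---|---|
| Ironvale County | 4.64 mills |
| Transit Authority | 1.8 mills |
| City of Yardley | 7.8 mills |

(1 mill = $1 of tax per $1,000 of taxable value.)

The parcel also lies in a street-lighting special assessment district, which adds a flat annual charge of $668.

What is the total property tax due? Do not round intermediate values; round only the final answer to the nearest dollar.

$14,057

Assessed value = $1,687,300 × 0.63 = $1,062,999
Ironvale County: ($1,062,999 − $140,500) × 0.00464 = $922,499 × 0.00464 = $4,280.39536
Transit Authority: $1,062,999 × 0.0018 = $1,913.3982
City of Yardley: ($1,062,999 − $140,500) × 0.0078 = $922,499 × 0.0078 = $7,195.4922
Levies subtotal = $13,389.28576
Total = $13,389.28576 + $668 = $14,057.28576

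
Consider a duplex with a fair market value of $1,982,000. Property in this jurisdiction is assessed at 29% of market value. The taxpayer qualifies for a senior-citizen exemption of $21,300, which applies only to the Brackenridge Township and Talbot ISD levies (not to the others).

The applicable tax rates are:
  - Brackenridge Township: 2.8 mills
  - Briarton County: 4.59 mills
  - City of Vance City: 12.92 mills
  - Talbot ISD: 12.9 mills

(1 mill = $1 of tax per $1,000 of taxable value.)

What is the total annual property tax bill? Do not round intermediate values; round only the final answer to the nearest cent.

$18,754.03

Assessed value = $1,982,000 × 0.29 = $574,780
Brackenridge Township: ($574,780 − $21,300) × 0.0028 = $553,480 × 0.0028 = $1,549.744
Briarton County: $574,780 × 0.00459 = $2,638.2402
City of Vance City: $574,780 × 0.01292 = $7,426.1576
Talbot ISD: ($574,780 − $21,300) × 0.0129 = $553,480 × 0.0129 = $7,139.892
Total = $18,754.0338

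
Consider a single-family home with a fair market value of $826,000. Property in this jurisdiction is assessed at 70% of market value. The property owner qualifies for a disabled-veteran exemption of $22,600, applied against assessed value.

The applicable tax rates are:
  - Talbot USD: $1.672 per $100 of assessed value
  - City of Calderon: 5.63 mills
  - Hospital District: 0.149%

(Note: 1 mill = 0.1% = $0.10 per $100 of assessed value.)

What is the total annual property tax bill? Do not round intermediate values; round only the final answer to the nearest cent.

Assessed value = $826,000 × 0.7 = $578,200
Taxable value = $578,200 − $22,600 = $555,600
Talbot USD: $555,600 × 0.01672 = $9,289.632
City of Calderon: $555,600 × 0.00563 = $3,128.028
Hospital District: $555,600 × 0.00149 = $827.844
Total = $13,245.504

$13,245.50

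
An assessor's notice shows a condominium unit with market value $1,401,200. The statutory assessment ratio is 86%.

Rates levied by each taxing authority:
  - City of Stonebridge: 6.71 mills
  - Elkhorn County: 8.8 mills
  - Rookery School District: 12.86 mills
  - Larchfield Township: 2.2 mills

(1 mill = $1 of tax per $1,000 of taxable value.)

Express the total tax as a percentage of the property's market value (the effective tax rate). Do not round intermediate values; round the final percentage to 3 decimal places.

2.629%

Assessed value = $1,401,200 × 0.86 = $1,205,032
City of Stonebridge: $1,205,032 × 0.00671 = $8,085.76472
Elkhorn County: $1,205,032 × 0.0088 = $10,604.2816
Rookery School District: $1,205,032 × 0.01286 = $15,496.71152
Larchfield Township: $1,205,032 × 0.0022 = $2,651.0704
Total tax = $36,837.82824
Effective rate = $36,837.82824 ÷ $1,401,200 = 2.629% of market value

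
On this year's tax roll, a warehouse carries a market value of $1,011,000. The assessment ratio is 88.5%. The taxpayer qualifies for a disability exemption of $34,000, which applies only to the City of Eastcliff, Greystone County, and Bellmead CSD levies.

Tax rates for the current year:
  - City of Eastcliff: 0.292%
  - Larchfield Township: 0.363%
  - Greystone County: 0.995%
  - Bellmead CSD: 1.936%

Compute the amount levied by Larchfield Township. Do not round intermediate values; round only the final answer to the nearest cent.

Assessed value = $1,011,000 × 0.885 = $894,735
Larchfield Township taxable value = $894,735 (exemption does not apply)
Larchfield Township levy = $894,735 × 0.00363 = $3,247.88805

$3,247.89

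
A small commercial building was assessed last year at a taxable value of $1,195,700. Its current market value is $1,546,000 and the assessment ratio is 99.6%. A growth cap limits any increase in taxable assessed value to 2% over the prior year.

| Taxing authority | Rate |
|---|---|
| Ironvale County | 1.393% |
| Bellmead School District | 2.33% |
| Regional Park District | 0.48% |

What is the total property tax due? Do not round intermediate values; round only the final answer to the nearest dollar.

$51,260

Uncapped assessed value = $1,546,000 × 0.996 = $1,539,816
Cap limit = $1,195,700 × 1.02 = $1,219,614
Taxable assessed value = min($1,539,816, $1,219,614) = $1,219,614 (cap binds)
Ironvale County: $1,219,614 × 0.01393 = $16,989.22302
Bellmead School District: $1,219,614 × 0.0233 = $28,417.0062
Regional Park District: $1,219,614 × 0.0048 = $5,854.1472
Total = $51,260.37642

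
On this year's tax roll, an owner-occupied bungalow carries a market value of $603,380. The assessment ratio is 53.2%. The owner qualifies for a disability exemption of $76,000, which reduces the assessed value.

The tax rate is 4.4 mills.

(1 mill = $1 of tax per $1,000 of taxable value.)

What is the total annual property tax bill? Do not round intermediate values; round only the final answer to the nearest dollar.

Assessed value = $603,380 × 0.532 = $320,998.16
Taxable value = $320,998.16 − $76,000 = $244,998.16
Tax = $244,998.16 × 0.0044 = $1,077.991904

$1,078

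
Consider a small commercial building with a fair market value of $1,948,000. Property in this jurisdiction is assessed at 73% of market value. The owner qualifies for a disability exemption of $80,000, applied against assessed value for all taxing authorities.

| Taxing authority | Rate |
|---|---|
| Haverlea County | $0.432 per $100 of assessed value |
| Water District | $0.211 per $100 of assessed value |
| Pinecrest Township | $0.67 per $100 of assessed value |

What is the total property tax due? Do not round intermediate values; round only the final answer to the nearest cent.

$17,620.99

Assessed value = $1,948,000 × 0.73 = $1,422,040
Taxable value = $1,422,040 − $80,000 = $1,342,040
Haverlea County: $1,342,040 × 0.00432 = $5,797.6128
Water District: $1,342,040 × 0.00211 = $2,831.7044
Pinecrest Township: $1,342,040 × 0.0067 = $8,991.668
Total = $5,797.6128 + $2,831.7044 + $8,991.668 = $17,620.9852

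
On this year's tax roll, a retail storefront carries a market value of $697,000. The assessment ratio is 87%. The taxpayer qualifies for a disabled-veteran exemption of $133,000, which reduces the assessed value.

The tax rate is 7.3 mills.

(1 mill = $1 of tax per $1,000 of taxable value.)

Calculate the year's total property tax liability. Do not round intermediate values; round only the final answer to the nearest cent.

$3,455.75

Assessed value = $697,000 × 0.87 = $606,390
Taxable value = $606,390 − $133,000 = $473,390
Tax = $473,390 × 0.0073 = $3,455.747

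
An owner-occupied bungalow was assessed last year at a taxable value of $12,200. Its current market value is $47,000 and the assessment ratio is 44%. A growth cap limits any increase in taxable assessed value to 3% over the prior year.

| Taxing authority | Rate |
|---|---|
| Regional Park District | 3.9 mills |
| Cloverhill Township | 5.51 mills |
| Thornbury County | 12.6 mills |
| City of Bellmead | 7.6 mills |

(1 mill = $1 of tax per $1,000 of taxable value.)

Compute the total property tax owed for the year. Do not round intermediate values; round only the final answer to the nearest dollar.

Uncapped assessed value = $47,000 × 0.44 = $20,680
Cap limit = $12,200 × 1.03 = $12,566
Taxable assessed value = min($20,680, $12,566) = $12,566 (cap binds)
Regional Park District: $12,566 × 0.0039 = $49.0074
Cloverhill Township: $12,566 × 0.00551 = $69.23866
Thornbury County: $12,566 × 0.0126 = $158.3316
City of Bellmead: $12,566 × 0.0076 = $95.5016
Total = $372.07926

$372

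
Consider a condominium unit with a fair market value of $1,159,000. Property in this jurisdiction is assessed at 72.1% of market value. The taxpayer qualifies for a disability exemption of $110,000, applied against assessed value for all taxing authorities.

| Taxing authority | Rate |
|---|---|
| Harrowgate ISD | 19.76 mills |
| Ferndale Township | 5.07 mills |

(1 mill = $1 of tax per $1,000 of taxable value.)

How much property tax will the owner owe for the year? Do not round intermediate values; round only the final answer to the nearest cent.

Assessed value = $1,159,000 × 0.721 = $835,639
Taxable value = $835,639 − $110,000 = $725,639
Harrowgate ISD: $725,639 × 0.01976 = $14,338.62664
Ferndale Township: $725,639 × 0.00507 = $3,678.98973
Total = $14,338.62664 + $3,678.98973 = $18,017.61637

$18,017.62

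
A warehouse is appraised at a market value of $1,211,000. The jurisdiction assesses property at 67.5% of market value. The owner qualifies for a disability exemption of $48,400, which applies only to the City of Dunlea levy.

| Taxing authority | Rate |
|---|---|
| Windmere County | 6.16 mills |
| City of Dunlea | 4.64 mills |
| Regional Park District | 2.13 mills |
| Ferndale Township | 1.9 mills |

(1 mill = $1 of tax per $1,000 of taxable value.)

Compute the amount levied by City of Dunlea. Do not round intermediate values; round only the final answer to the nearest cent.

$3,568.28

Assessed value = $1,211,000 × 0.675 = $817,425
City of Dunlea taxable value = $817,425 − $48,400 = $769,025
City of Dunlea levy = $769,025 × 0.00464 = $3,568.276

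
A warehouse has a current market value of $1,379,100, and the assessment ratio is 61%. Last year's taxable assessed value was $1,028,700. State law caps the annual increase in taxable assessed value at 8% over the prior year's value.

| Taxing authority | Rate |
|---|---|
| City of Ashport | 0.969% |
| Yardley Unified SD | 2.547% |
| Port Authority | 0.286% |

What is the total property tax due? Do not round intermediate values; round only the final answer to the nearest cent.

Uncapped assessed value = $1,379,100 × 0.61 = $841,251
Cap limit = $1,028,700 × 1.08 = $1,110,996
Taxable assessed value = min($841,251, $1,110,996) = $841,251 (cap does not bind)
City of Ashport: $841,251 × 0.00969 = $8,151.72219
Yardley Unified SD: $841,251 × 0.02547 = $21,426.66297
Port Authority: $841,251 × 0.00286 = $2,405.97786
Total = $31,984.36302

$31,984.36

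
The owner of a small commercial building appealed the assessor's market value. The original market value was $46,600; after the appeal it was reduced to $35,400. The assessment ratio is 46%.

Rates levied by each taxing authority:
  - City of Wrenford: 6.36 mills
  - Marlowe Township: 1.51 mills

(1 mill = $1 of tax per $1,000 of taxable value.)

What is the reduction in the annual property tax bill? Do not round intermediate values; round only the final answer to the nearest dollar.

Old assessed value = $46,600 × 0.46 = $21,436
New assessed value = $35,400 × 0.46 = $16,284
Combined rate = 0.00636 + 0.00151 = 0.00787
Old tax = $21,436 × 0.00787 = $168.70132
New tax = $16,284 × 0.00787 = $128.15508
Reduction = $168.70132 − $128.15508 = $40.54624

$41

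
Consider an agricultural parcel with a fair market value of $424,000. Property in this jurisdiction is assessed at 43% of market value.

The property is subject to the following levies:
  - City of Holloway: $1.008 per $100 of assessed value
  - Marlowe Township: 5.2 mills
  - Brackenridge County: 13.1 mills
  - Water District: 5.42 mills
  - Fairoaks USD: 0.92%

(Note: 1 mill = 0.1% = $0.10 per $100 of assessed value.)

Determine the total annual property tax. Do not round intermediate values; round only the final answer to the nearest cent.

$7,839.76

Assessed value = $424,000 × 0.43 = $182,320
City of Holloway: $182,320 × 0.01008 = $1,837.7856
Marlowe Township: $182,320 × 0.0052 = $948.064
Brackenridge County: $182,320 × 0.0131 = $2,388.392
Water District: $182,320 × 0.00542 = $988.1744
Fairoaks USD: $182,320 × 0.0092 = $1,677.344
Total = $7,839.76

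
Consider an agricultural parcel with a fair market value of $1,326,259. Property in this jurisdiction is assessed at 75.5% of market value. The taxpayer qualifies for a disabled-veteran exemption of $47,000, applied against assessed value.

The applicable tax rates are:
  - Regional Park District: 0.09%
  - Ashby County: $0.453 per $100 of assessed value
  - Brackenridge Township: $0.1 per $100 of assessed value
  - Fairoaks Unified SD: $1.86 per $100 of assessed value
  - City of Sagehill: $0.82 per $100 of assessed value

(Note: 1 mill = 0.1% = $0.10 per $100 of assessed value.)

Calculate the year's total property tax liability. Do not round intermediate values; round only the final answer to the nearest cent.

$31,712.24

Assessed value = $1,326,259 × 0.755 = $1,001,325.545
Taxable value = $1,001,325.545 − $47,000 = $954,325.545
Regional Park District: $954,325.545 × 0.0009 = $858.8929905
Ashby County: $954,325.545 × 0.00453 = $4,323.09471885
Brackenridge Township: $954,325.545 × 0.001 = $954.325545
Fairoaks Unified SD: $954,325.545 × 0.0186 = $17,750.455137
City of Sagehill: $954,325.545 × 0.0082 = $7,825.469469
Total = $31,712.23786035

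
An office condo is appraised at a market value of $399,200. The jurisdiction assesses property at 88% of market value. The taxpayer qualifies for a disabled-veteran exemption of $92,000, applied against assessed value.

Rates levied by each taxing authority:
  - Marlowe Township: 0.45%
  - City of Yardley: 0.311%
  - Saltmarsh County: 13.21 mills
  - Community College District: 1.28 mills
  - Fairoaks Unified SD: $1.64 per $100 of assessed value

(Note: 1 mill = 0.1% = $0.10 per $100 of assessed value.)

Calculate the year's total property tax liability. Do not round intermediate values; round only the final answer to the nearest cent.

Assessed value = $399,200 × 0.88 = $351,296
Taxable value = $351,296 − $92,000 = $259,296
Marlowe Township: $259,296 × 0.0045 = $1,166.832
City of Yardley: $259,296 × 0.00311 = $806.41056
Saltmarsh County: $259,296 × 0.01321 = $3,425.30016
Community College District: $259,296 × 0.00128 = $331.89888
Fairoaks Unified SD: $259,296 × 0.0164 = $4,252.4544
Total = $9,982.896

$9,982.90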